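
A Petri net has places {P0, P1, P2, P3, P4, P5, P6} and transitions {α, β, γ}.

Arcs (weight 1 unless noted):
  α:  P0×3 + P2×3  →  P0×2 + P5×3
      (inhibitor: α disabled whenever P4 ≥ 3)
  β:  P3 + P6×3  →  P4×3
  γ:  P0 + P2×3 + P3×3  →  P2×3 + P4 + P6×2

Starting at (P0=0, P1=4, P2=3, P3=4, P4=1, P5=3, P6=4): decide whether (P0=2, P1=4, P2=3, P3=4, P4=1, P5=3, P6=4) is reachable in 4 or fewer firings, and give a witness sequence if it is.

depth 0: 1 marking
depth 1: 2 markings reached so far
depth 2: 2 markings reached so far
(frontier empty at depth 2; search complete)
target is not among the 2 markings reachable within 4 steps

NO — not reachable within 4 firings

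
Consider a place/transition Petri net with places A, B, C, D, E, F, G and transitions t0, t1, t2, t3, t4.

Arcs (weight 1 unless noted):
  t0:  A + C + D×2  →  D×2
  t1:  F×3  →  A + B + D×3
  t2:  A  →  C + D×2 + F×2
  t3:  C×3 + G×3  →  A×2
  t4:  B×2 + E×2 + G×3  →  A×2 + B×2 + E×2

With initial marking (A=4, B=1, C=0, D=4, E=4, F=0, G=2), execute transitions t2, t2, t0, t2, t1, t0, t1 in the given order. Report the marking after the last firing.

(A=1, B=3, C=1, D=16, E=4, F=0, G=2)

step 1: fire t2:  (A=4, B=1, C=0, D=4, E=4, F=0, G=2) → (A=3, B=1, C=1, D=6, E=4, F=2, G=2)
step 2: fire t2:  (A=3, B=1, C=1, D=6, E=4, F=2, G=2) → (A=2, B=1, C=2, D=8, E=4, F=4, G=2)
step 3: fire t0:  (A=2, B=1, C=2, D=8, E=4, F=4, G=2) → (A=1, B=1, C=1, D=8, E=4, F=4, G=2)
step 4: fire t2:  (A=1, B=1, C=1, D=8, E=4, F=4, G=2) → (A=0, B=1, C=2, D=10, E=4, F=6, G=2)
step 5: fire t1:  (A=0, B=1, C=2, D=10, E=4, F=6, G=2) → (A=1, B=2, C=2, D=13, E=4, F=3, G=2)
step 6: fire t0:  (A=1, B=2, C=2, D=13, E=4, F=3, G=2) → (A=0, B=2, C=1, D=13, E=4, F=3, G=2)
step 7: fire t1:  (A=0, B=2, C=1, D=13, E=4, F=3, G=2) → (A=1, B=3, C=1, D=16, E=4, F=0, G=2)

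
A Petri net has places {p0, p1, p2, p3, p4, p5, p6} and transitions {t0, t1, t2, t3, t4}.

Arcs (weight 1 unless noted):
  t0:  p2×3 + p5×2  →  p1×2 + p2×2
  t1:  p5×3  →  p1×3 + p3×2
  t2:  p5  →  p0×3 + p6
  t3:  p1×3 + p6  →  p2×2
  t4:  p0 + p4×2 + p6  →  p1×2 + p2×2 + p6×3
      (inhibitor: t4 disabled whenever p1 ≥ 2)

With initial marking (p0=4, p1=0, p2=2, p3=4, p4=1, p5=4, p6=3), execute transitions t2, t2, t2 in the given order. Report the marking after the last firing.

step 1: fire t2:  (p0=4, p1=0, p2=2, p3=4, p4=1, p5=4, p6=3) → (p0=7, p1=0, p2=2, p3=4, p4=1, p5=3, p6=4)
step 2: fire t2:  (p0=7, p1=0, p2=2, p3=4, p4=1, p5=3, p6=4) → (p0=10, p1=0, p2=2, p3=4, p4=1, p5=2, p6=5)
step 3: fire t2:  (p0=10, p1=0, p2=2, p3=4, p4=1, p5=2, p6=5) → (p0=13, p1=0, p2=2, p3=4, p4=1, p5=1, p6=6)

(p0=13, p1=0, p2=2, p3=4, p4=1, p5=1, p6=6)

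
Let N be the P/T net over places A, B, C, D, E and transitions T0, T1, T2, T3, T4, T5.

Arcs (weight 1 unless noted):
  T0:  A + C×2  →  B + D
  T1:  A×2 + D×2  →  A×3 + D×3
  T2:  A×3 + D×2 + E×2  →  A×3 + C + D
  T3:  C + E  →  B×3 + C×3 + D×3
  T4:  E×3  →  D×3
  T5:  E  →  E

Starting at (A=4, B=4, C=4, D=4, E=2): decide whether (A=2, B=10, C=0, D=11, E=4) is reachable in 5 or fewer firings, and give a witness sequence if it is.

depth 0: 1 marking
depth 1: 5 markings reached so far
depth 2: 13 markings reached so far
depth 3: 24 markings reached so far
depth 4: 37 markings reached so far
depth 5: 51 markings reached so far
target is not among the 51 markings reachable within 5 steps

NO — not reachable within 5 firings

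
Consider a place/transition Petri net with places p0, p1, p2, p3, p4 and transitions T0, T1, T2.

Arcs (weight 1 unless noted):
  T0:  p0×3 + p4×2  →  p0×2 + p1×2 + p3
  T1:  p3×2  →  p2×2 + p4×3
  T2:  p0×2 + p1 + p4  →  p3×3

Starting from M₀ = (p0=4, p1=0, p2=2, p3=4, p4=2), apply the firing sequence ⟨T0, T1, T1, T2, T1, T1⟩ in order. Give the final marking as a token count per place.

(p0=1, p1=1, p2=10, p3=0, p4=11)

step 1: fire T0:  (p0=4, p1=0, p2=2, p3=4, p4=2) → (p0=3, p1=2, p2=2, p3=5, p4=0)
step 2: fire T1:  (p0=3, p1=2, p2=2, p3=5, p4=0) → (p0=3, p1=2, p2=4, p3=3, p4=3)
step 3: fire T1:  (p0=3, p1=2, p2=4, p3=3, p4=3) → (p0=3, p1=2, p2=6, p3=1, p4=6)
step 4: fire T2:  (p0=3, p1=2, p2=6, p3=1, p4=6) → (p0=1, p1=1, p2=6, p3=4, p4=5)
step 5: fire T1:  (p0=1, p1=1, p2=6, p3=4, p4=5) → (p0=1, p1=1, p2=8, p3=2, p4=8)
step 6: fire T1:  (p0=1, p1=1, p2=8, p3=2, p4=8) → (p0=1, p1=1, p2=10, p3=0, p4=11)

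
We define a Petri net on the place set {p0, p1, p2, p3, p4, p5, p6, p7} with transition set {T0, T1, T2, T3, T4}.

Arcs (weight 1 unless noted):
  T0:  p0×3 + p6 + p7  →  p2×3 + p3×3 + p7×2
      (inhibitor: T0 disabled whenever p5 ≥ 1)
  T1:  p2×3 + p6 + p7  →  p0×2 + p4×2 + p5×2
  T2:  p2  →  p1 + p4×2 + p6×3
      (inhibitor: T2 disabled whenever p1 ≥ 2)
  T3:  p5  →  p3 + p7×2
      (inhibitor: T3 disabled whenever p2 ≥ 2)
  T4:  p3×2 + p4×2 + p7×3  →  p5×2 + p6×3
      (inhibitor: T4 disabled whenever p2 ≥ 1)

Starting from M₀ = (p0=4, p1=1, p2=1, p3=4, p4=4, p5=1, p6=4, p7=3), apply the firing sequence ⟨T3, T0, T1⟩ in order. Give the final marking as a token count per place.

(p0=3, p1=1, p2=1, p3=8, p4=6, p5=2, p6=2, p7=5)

step 1: fire T3:  (p0=4, p1=1, p2=1, p3=4, p4=4, p5=1, p6=4, p7=3) → (p0=4, p1=1, p2=1, p3=5, p4=4, p5=0, p6=4, p7=5)
step 2: fire T0:  (p0=4, p1=1, p2=1, p3=5, p4=4, p5=0, p6=4, p7=5) → (p0=1, p1=1, p2=4, p3=8, p4=4, p5=0, p6=3, p7=6)
step 3: fire T1:  (p0=1, p1=1, p2=4, p3=8, p4=4, p5=0, p6=3, p7=6) → (p0=3, p1=1, p2=1, p3=8, p4=6, p5=2, p6=2, p7=5)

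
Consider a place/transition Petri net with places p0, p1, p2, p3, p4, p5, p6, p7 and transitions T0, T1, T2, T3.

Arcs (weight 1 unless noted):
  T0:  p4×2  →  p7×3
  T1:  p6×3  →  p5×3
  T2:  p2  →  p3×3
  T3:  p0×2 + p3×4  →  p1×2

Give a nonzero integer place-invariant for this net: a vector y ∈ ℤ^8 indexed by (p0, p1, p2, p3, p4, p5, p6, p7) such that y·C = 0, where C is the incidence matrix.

Incidence matrix C (rows=places, cols=transitions):
       T0   T1   T2   T3
   p0   0    0    0   -2
   p1   0    0    0    2
   p2   0    0   -1    0
   p3   0    0    3   -4
   p4  -2    0    0    0
   p5   0    3    0    0
   p6   0   -3    0    0
   p7   3    0    0    0

Candidate y = [1, 1, 0, 0, 0, 0, 0, 0]; check y·C column-wise:
  col T0: 1·0 + 1·0 + 0·-2 + 0·3 = 0
  col T1: 1·0 + 1·0 + 0·3 + 0·-3 = 0
  col T2: 1·0 + 1·0 + 0·-1 + 0·3 = 0
  col T3: 1·-2 + 1·2 + 0·-4 = 0

y = (p0:1, p1:1, p2:0, p3:0, p4:0, p5:0, p6:0, p7:0)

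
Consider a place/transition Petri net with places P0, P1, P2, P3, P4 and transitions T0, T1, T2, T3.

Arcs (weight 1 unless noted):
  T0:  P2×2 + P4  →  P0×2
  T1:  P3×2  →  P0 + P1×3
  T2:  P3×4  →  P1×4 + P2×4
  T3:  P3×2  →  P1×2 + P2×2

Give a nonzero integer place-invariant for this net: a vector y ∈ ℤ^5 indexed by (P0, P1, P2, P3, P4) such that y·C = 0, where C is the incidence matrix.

Incidence matrix C (rows=places, cols=transitions):
       T0   T1   T2   T3
   P0   2    1    0    0
   P1   0    3    4    2
   P2  -2    0    4    2
   P3   0   -2   -4   -2
   P4  -1    0    0    0

Candidate y = [1, 1, 1, 2, 0]; check y·C column-wise:
  col T0: 1·2 + 1·0 + 1·-2 + 2·0 + 0·-1 = 0
  col T1: 1·1 + 1·3 + 1·0 + 2·-2 = 0
  col T2: 1·0 + 1·4 + 1·4 + 2·-4 = 0
  col T3: 1·0 + 1·2 + 1·2 + 2·-2 = 0

y = (P0:1, P1:1, P2:1, P3:2, P4:0)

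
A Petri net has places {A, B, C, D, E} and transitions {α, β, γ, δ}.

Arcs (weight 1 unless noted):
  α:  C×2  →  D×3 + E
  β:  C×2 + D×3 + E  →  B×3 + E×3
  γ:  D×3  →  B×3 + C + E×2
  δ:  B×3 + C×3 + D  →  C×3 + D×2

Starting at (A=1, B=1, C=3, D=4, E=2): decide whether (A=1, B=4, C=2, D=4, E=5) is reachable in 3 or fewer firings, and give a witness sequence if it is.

YES — reachable via ⟨α, γ⟩ (2 firings)

step 1: fire α:  (A=1, B=1, C=3, D=4, E=2) → (A=1, B=1, C=1, D=7, E=3)
step 2: fire γ:  (A=1, B=1, C=1, D=7, E=3) → (A=1, B=4, C=2, D=4, E=5)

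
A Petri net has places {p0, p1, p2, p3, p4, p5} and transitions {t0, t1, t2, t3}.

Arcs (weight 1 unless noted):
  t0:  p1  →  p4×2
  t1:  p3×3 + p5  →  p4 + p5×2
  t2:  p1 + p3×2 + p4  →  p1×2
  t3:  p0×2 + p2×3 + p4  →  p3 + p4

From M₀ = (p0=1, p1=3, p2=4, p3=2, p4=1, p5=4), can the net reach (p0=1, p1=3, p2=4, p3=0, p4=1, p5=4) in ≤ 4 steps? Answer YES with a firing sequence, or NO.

depth 0: 1 marking
depth 1: 3 markings reached so far
depth 2: 5 markings reached so far
depth 3: 7 markings reached so far
depth 4: 8 markings reached so far
target is not among the 8 markings reachable within 4 steps

NO — not reachable within 4 firings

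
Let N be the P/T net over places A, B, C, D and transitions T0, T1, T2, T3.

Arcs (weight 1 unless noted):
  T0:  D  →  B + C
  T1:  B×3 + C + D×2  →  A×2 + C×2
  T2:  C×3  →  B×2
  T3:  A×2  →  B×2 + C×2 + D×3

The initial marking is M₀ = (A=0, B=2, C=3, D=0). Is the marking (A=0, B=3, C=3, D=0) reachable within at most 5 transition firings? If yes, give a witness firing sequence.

NO — not reachable within 5 firings

depth 0: 1 marking
depth 1: 2 markings reached so far
depth 2: 2 markings reached so far
(frontier empty at depth 2; search complete)
target is not among the 2 markings reachable within 5 steps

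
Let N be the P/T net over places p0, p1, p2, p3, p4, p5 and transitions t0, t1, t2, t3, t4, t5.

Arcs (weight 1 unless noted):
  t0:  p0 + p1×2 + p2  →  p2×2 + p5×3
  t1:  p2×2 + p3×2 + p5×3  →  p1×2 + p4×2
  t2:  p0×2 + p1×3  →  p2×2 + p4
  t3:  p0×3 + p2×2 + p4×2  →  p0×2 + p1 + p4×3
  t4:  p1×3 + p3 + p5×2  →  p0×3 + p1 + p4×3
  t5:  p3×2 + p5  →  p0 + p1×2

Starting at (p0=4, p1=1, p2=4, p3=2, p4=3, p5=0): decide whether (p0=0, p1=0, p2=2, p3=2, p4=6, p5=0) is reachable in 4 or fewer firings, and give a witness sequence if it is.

YES — reachable via ⟨t3, t3, t2⟩ (3 firings)

step 1: fire t3:  (p0=4, p1=1, p2=4, p3=2, p4=3, p5=0) → (p0=3, p1=2, p2=2, p3=2, p4=4, p5=0)
step 2: fire t3:  (p0=3, p1=2, p2=2, p3=2, p4=4, p5=0) → (p0=2, p1=3, p2=0, p3=2, p4=5, p5=0)
step 3: fire t2:  (p0=2, p1=3, p2=0, p3=2, p4=5, p5=0) → (p0=0, p1=0, p2=2, p3=2, p4=6, p5=0)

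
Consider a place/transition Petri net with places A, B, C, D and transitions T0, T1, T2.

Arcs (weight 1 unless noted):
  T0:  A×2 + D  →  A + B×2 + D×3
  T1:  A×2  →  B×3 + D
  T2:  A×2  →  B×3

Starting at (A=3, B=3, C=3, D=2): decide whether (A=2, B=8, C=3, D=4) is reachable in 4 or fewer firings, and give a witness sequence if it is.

NO — not reachable within 4 firings

depth 0: 1 marking
depth 1: 4 markings reached so far
depth 2: 7 markings reached so far
depth 3: 7 markings reached so far
(frontier empty at depth 3; search complete)
target is not among the 7 markings reachable within 4 steps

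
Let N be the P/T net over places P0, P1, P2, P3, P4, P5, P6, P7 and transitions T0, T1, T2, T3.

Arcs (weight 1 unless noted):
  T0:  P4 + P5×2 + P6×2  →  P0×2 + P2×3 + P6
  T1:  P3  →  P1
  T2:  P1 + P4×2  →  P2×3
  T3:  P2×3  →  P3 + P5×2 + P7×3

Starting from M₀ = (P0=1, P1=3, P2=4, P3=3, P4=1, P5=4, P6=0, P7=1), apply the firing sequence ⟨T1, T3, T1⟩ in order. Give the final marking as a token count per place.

step 1: fire T1:  (P0=1, P1=3, P2=4, P3=3, P4=1, P5=4, P6=0, P7=1) → (P0=1, P1=4, P2=4, P3=2, P4=1, P5=4, P6=0, P7=1)
step 2: fire T3:  (P0=1, P1=4, P2=4, P3=2, P4=1, P5=4, P6=0, P7=1) → (P0=1, P1=4, P2=1, P3=3, P4=1, P5=6, P6=0, P7=4)
step 3: fire T1:  (P0=1, P1=4, P2=1, P3=3, P4=1, P5=6, P6=0, P7=4) → (P0=1, P1=5, P2=1, P3=2, P4=1, P5=6, P6=0, P7=4)

(P0=1, P1=5, P2=1, P3=2, P4=1, P5=6, P6=0, P7=4)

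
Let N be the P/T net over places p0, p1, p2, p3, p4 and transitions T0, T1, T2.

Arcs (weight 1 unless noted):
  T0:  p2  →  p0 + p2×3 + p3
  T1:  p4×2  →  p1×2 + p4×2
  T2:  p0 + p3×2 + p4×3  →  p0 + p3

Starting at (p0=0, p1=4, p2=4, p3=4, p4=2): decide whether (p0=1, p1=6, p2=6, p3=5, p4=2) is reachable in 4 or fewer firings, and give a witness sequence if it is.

step 1: fire T0:  (p0=0, p1=4, p2=4, p3=4, p4=2) → (p0=1, p1=4, p2=6, p3=5, p4=2)
step 2: fire T1:  (p0=1, p1=4, p2=6, p3=5, p4=2) → (p0=1, p1=6, p2=6, p3=5, p4=2)

YES — reachable via ⟨T0, T1⟩ (2 firings)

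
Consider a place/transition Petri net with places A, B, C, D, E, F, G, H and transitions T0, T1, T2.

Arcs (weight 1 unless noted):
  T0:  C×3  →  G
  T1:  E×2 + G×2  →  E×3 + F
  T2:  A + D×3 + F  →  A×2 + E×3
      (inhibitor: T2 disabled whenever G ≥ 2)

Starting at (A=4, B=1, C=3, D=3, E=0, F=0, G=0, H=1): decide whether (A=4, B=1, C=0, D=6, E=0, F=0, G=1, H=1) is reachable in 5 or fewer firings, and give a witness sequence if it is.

depth 0: 1 marking
depth 1: 2 markings reached so far
depth 2: 2 markings reached so far
(frontier empty at depth 2; search complete)
target is not among the 2 markings reachable within 5 steps

NO — not reachable within 5 firings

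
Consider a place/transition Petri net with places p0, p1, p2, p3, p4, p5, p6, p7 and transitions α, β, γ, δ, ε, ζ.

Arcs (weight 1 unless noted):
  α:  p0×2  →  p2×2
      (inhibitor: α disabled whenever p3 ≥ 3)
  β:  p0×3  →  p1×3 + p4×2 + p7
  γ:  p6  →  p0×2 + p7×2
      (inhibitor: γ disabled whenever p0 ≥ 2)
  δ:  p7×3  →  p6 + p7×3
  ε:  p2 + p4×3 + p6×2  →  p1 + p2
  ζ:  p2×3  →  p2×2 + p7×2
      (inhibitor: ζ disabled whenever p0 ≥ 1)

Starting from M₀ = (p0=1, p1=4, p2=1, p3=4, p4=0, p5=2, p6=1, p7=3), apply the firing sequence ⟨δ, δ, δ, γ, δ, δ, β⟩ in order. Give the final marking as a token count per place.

step 1: fire δ:  (p0=1, p1=4, p2=1, p3=4, p4=0, p5=2, p6=1, p7=3) → (p0=1, p1=4, p2=1, p3=4, p4=0, p5=2, p6=2, p7=3)
step 2: fire δ:  (p0=1, p1=4, p2=1, p3=4, p4=0, p5=2, p6=2, p7=3) → (p0=1, p1=4, p2=1, p3=4, p4=0, p5=2, p6=3, p7=3)
step 3: fire δ:  (p0=1, p1=4, p2=1, p3=4, p4=0, p5=2, p6=3, p7=3) → (p0=1, p1=4, p2=1, p3=4, p4=0, p5=2, p6=4, p7=3)
step 4: fire γ:  (p0=1, p1=4, p2=1, p3=4, p4=0, p5=2, p6=4, p7=3) → (p0=3, p1=4, p2=1, p3=4, p4=0, p5=2, p6=3, p7=5)
step 5: fire δ:  (p0=3, p1=4, p2=1, p3=4, p4=0, p5=2, p6=3, p7=5) → (p0=3, p1=4, p2=1, p3=4, p4=0, p5=2, p6=4, p7=5)
step 6: fire δ:  (p0=3, p1=4, p2=1, p3=4, p4=0, p5=2, p6=4, p7=5) → (p0=3, p1=4, p2=1, p3=4, p4=0, p5=2, p6=5, p7=5)
step 7: fire β:  (p0=3, p1=4, p2=1, p3=4, p4=0, p5=2, p6=5, p7=5) → (p0=0, p1=7, p2=1, p3=4, p4=2, p5=2, p6=5, p7=6)

(p0=0, p1=7, p2=1, p3=4, p4=2, p5=2, p6=5, p7=6)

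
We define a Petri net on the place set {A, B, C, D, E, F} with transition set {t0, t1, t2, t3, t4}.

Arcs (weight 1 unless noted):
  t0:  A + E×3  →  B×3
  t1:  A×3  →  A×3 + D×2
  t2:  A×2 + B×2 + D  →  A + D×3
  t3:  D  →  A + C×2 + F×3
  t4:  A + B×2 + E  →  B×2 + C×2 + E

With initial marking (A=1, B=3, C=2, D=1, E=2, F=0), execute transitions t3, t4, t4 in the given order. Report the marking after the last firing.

step 1: fire t3:  (A=1, B=3, C=2, D=1, E=2, F=0) → (A=2, B=3, C=4, D=0, E=2, F=3)
step 2: fire t4:  (A=2, B=3, C=4, D=0, E=2, F=3) → (A=1, B=3, C=6, D=0, E=2, F=3)
step 3: fire t4:  (A=1, B=3, C=6, D=0, E=2, F=3) → (A=0, B=3, C=8, D=0, E=2, F=3)

(A=0, B=3, C=8, D=0, E=2, F=3)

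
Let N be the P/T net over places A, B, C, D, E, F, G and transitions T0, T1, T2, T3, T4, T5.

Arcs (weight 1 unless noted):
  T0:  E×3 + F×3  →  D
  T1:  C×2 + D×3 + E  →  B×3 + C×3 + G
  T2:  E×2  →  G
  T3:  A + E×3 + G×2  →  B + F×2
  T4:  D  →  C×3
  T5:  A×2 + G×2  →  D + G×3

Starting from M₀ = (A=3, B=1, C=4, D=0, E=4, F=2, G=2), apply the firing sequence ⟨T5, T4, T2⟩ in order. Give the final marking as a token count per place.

(A=1, B=1, C=7, D=0, E=2, F=2, G=4)

step 1: fire T5:  (A=3, B=1, C=4, D=0, E=4, F=2, G=2) → (A=1, B=1, C=4, D=1, E=4, F=2, G=3)
step 2: fire T4:  (A=1, B=1, C=4, D=1, E=4, F=2, G=3) → (A=1, B=1, C=7, D=0, E=4, F=2, G=3)
step 3: fire T2:  (A=1, B=1, C=7, D=0, E=4, F=2, G=3) → (A=1, B=1, C=7, D=0, E=2, F=2, G=4)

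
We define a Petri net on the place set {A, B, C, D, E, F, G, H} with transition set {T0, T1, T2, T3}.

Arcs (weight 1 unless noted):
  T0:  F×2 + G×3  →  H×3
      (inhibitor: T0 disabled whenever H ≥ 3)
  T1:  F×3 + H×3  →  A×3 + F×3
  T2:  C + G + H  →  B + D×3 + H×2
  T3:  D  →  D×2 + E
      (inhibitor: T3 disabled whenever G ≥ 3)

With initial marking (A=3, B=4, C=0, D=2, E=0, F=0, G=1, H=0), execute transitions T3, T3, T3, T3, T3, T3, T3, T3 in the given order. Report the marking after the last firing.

step 1: fire T3:  (A=3, B=4, C=0, D=2, E=0, F=0, G=1, H=0) → (A=3, B=4, C=0, D=3, E=1, F=0, G=1, H=0)
step 2: fire T3:  (A=3, B=4, C=0, D=3, E=1, F=0, G=1, H=0) → (A=3, B=4, C=0, D=4, E=2, F=0, G=1, H=0)
step 3: fire T3:  (A=3, B=4, C=0, D=4, E=2, F=0, G=1, H=0) → (A=3, B=4, C=0, D=5, E=3, F=0, G=1, H=0)
step 4: fire T3:  (A=3, B=4, C=0, D=5, E=3, F=0, G=1, H=0) → (A=3, B=4, C=0, D=6, E=4, F=0, G=1, H=0)
step 5: fire T3:  (A=3, B=4, C=0, D=6, E=4, F=0, G=1, H=0) → (A=3, B=4, C=0, D=7, E=5, F=0, G=1, H=0)
step 6: fire T3:  (A=3, B=4, C=0, D=7, E=5, F=0, G=1, H=0) → (A=3, B=4, C=0, D=8, E=6, F=0, G=1, H=0)
step 7: fire T3:  (A=3, B=4, C=0, D=8, E=6, F=0, G=1, H=0) → (A=3, B=4, C=0, D=9, E=7, F=0, G=1, H=0)
step 8: fire T3:  (A=3, B=4, C=0, D=9, E=7, F=0, G=1, H=0) → (A=3, B=4, C=0, D=10, E=8, F=0, G=1, H=0)

(A=3, B=4, C=0, D=10, E=8, F=0, G=1, H=0)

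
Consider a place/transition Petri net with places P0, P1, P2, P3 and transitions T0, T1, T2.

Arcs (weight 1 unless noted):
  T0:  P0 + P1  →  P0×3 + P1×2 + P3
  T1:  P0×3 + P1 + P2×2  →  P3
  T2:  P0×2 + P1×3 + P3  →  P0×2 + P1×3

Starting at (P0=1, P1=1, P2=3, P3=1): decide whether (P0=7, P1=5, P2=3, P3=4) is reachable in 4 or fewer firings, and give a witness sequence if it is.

depth 0: 1 marking
depth 1: 2 markings reached so far
depth 2: 4 markings reached so far
depth 3: 7 markings reached so far
depth 4: 12 markings reached so far
target is not among the 12 markings reachable within 4 steps

NO — not reachable within 4 firings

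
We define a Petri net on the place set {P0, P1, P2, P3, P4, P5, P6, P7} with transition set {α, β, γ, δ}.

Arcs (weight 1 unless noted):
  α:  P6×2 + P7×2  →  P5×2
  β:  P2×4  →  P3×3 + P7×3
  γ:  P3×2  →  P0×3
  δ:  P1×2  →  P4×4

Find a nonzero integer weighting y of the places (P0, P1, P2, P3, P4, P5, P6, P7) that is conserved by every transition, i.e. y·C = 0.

Incidence matrix C (rows=places, cols=transitions):
        α    β    γ    δ
   P0   0    0    3    0
   P1   0    0    0   -2
   P2   0   -4    0    0
   P3   0    3   -2    0
   P4   0    0    0    4
   P5   2    0    0    0
   P6  -2    0    0    0
   P7  -2    3    0    0

Candidate y = [8, 0, 9, 12, 0, 0, 0, 0]; check y·C column-wise:
  col α: 8·0 + 9·0 + 12·0 + 0·2 + 0·-2 + 0·-2 = 0
  col β: 8·0 + 9·-4 + 12·3 + 0·3 = 0
  col γ: 8·3 + 9·0 + 12·-2 = 0
  col δ: 8·0 + 0·-2 + 9·0 + 12·0 + 0·4 = 0

y = (P0:8, P1:0, P2:9, P3:12, P4:0, P5:0, P6:0, P7:0)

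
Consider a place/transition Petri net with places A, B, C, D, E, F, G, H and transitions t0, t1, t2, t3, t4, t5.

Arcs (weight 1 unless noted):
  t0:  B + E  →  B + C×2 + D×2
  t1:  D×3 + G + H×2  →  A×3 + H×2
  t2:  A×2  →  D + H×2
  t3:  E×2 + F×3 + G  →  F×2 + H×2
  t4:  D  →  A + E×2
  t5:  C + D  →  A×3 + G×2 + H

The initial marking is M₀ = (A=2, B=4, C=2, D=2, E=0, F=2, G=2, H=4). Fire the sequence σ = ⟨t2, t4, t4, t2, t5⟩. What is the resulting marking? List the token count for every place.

step 1: fire t2:  (A=2, B=4, C=2, D=2, E=0, F=2, G=2, H=4) → (A=0, B=4, C=2, D=3, E=0, F=2, G=2, H=6)
step 2: fire t4:  (A=0, B=4, C=2, D=3, E=0, F=2, G=2, H=6) → (A=1, B=4, C=2, D=2, E=2, F=2, G=2, H=6)
step 3: fire t4:  (A=1, B=4, C=2, D=2, E=2, F=2, G=2, H=6) → (A=2, B=4, C=2, D=1, E=4, F=2, G=2, H=6)
step 4: fire t2:  (A=2, B=4, C=2, D=1, E=4, F=2, G=2, H=6) → (A=0, B=4, C=2, D=2, E=4, F=2, G=2, H=8)
step 5: fire t5:  (A=0, B=4, C=2, D=2, E=4, F=2, G=2, H=8) → (A=3, B=4, C=1, D=1, E=4, F=2, G=4, H=9)

(A=3, B=4, C=1, D=1, E=4, F=2, G=4, H=9)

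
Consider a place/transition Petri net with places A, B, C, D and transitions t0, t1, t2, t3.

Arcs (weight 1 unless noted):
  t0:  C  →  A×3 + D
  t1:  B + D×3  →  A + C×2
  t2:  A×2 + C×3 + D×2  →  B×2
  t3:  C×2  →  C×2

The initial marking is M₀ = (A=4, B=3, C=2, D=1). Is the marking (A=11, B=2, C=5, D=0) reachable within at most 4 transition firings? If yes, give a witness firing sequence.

NO — not reachable within 4 firings

depth 0: 1 marking
depth 1: 2 markings reached so far
depth 2: 3 markings reached so far
depth 3: 4 markings reached so far
depth 4: 5 markings reached so far
target is not among the 5 markings reachable within 4 steps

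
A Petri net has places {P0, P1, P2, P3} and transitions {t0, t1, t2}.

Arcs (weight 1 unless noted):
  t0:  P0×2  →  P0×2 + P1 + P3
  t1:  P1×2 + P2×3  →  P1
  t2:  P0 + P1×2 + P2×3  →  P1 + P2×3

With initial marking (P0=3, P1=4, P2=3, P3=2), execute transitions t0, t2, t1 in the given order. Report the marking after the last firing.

step 1: fire t0:  (P0=3, P1=4, P2=3, P3=2) → (P0=3, P1=5, P2=3, P3=3)
step 2: fire t2:  (P0=3, P1=5, P2=3, P3=3) → (P0=2, P1=4, P2=3, P3=3)
step 3: fire t1:  (P0=2, P1=4, P2=3, P3=3) → (P0=2, P1=3, P2=0, P3=3)

(P0=2, P1=3, P2=0, P3=3)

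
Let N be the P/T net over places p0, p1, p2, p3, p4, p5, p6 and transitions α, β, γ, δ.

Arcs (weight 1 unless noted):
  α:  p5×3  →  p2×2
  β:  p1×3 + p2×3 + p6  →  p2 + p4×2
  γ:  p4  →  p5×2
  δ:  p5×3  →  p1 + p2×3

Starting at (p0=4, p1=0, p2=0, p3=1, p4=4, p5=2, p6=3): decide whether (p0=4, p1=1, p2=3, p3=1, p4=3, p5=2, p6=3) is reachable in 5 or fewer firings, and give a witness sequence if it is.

depth 0: 1 marking
depth 1: 2 markings reached so far
depth 2: 5 markings reached so far
depth 3: 8 markings reached so far
depth 4: 14 markings reached so far
depth 5: 19 markings reached so far
target is not among the 19 markings reachable within 5 steps

NO — not reachable within 5 firings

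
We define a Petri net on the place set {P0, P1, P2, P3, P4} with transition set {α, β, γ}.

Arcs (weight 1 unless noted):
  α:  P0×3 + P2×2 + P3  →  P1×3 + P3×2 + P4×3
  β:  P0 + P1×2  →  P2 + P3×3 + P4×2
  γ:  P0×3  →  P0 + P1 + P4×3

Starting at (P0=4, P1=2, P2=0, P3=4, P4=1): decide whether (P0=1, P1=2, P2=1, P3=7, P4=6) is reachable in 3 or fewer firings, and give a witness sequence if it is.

NO — not reachable within 3 firings

depth 0: 1 marking
depth 1: 3 markings reached so far
depth 2: 4 markings reached so far
depth 3: 4 markings reached so far
(frontier empty at depth 3; search complete)
target is not among the 4 markings reachable within 3 steps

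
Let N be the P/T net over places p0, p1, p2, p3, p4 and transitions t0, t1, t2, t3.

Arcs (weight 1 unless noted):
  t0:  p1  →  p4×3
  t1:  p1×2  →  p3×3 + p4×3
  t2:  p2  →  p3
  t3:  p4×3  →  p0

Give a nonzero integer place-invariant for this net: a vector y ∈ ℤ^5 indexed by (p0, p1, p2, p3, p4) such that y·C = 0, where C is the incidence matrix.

Incidence matrix C (rows=places, cols=transitions):
       t0   t1   t2   t3
   p0   0    0    0    1
   p1  -1   -2    0    0
   p2   0    0   -1    0
   p3   0    3    1    0
   p4   3    3    0   -3

Candidate y = [3, 3, 1, 1, 1]; check y·C column-wise:
  col t0: 3·0 + 3·-1 + 1·0 + 1·0 + 1·3 = 0
  col t1: 3·0 + 3·-2 + 1·0 + 1·3 + 1·3 = 0
  col t2: 3·0 + 3·0 + 1·-1 + 1·1 + 1·0 = 0
  col t3: 3·1 + 3·0 + 1·0 + 1·0 + 1·-3 = 0

y = (p0:3, p1:3, p2:1, p3:1, p4:1)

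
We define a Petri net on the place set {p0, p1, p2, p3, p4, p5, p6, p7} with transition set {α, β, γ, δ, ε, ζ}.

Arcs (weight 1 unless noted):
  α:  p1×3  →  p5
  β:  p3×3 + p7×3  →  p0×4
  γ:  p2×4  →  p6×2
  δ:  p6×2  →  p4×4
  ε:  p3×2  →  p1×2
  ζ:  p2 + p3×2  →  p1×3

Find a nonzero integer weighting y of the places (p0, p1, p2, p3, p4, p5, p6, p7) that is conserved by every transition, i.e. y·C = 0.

y = (p0:3, p1:4, p2:4, p3:4, p4:4, p5:12, p6:8, p7:0)

Incidence matrix C (rows=places, cols=transitions):
        α    β    γ    δ    ε    ζ
   p0   0    4    0    0    0    0
   p1  -3    0    0    0    2    3
   p2   0    0   -4    0    0   -1
   p3   0   -3    0    0   -2   -2
   p4   0    0    0    4    0    0
   p5   1    0    0    0    0    0
   p6   0    0    2   -2    0    0
   p7   0   -3    0    0    0    0

Candidate y = [3, 4, 4, 4, 4, 12, 8, 0]; check y·C column-wise:
  col α: 3·0 + 4·-3 + 4·0 + 4·0 + 4·0 + 12·1 + 8·0 = 0
  col β: 3·4 + 4·0 + 4·0 + 4·-3 + 4·0 + 12·0 + 8·0 + 0·-3 = 0
  col γ: 3·0 + 4·0 + 4·-4 + 4·0 + 4·0 + 12·0 + 8·2 = 0
  col δ: 3·0 + 4·0 + 4·0 + 4·0 + 4·4 + 12·0 + 8·-2 = 0
  col ε: 3·0 + 4·2 + 4·0 + 4·-2 + 4·0 + 12·0 + 8·0 = 0
  col ζ: 3·0 + 4·3 + 4·-1 + 4·-2 + 4·0 + 12·0 + 8·0 = 0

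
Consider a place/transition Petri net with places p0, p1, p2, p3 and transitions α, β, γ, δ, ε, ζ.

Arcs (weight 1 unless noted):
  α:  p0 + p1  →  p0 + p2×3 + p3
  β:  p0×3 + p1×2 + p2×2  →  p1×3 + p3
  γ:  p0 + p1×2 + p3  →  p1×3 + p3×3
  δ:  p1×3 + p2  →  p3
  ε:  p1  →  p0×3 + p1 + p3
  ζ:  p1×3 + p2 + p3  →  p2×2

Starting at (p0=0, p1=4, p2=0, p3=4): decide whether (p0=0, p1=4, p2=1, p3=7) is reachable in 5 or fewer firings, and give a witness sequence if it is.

YES — reachable via ⟨ε, α, β⟩ (3 firings)

step 1: fire ε:  (p0=0, p1=4, p2=0, p3=4) → (p0=3, p1=4, p2=0, p3=5)
step 2: fire α:  (p0=3, p1=4, p2=0, p3=5) → (p0=3, p1=3, p2=3, p3=6)
step 3: fire β:  (p0=3, p1=3, p2=3, p3=6) → (p0=0, p1=4, p2=1, p3=7)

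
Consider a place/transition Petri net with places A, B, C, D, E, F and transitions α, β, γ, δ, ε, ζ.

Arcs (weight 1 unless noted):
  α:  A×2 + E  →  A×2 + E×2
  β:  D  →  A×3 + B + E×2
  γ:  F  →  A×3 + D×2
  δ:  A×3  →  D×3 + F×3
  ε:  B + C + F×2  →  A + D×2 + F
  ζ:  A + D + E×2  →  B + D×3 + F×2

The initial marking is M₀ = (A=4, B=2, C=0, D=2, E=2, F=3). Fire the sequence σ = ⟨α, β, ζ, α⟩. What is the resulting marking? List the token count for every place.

(A=6, B=4, C=0, D=3, E=4, F=5)

step 1: fire α:  (A=4, B=2, C=0, D=2, E=2, F=3) → (A=4, B=2, C=0, D=2, E=3, F=3)
step 2: fire β:  (A=4, B=2, C=0, D=2, E=3, F=3) → (A=7, B=3, C=0, D=1, E=5, F=3)
step 3: fire ζ:  (A=7, B=3, C=0, D=1, E=5, F=3) → (A=6, B=4, C=0, D=3, E=3, F=5)
step 4: fire α:  (A=6, B=4, C=0, D=3, E=3, F=5) → (A=6, B=4, C=0, D=3, E=4, F=5)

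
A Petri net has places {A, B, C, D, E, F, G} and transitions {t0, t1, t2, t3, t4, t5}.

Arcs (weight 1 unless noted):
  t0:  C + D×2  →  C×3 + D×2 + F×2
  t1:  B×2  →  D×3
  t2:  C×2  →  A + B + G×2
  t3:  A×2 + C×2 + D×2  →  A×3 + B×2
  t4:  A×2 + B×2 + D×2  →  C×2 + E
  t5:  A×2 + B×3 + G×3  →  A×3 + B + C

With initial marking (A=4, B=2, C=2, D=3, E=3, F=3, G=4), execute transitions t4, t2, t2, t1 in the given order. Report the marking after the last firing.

step 1: fire t4:  (A=4, B=2, C=2, D=3, E=3, F=3, G=4) → (A=2, B=0, C=4, D=1, E=4, F=3, G=4)
step 2: fire t2:  (A=2, B=0, C=4, D=1, E=4, F=3, G=4) → (A=3, B=1, C=2, D=1, E=4, F=3, G=6)
step 3: fire t2:  (A=3, B=1, C=2, D=1, E=4, F=3, G=6) → (A=4, B=2, C=0, D=1, E=4, F=3, G=8)
step 4: fire t1:  (A=4, B=2, C=0, D=1, E=4, F=3, G=8) → (A=4, B=0, C=0, D=4, E=4, F=3, G=8)

(A=4, B=0, C=0, D=4, E=4, F=3, G=8)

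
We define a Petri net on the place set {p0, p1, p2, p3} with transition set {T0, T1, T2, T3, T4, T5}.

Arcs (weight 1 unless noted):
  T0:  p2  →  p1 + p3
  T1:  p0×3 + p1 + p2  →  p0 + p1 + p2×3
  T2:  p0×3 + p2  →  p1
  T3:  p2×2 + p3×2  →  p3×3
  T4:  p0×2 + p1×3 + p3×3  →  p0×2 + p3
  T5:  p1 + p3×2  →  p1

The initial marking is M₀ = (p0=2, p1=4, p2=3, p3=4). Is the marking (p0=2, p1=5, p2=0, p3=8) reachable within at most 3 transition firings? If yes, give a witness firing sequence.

depth 0: 1 marking
depth 1: 5 markings reached so far
depth 2: 13 markings reached so far
depth 3: 22 markings reached so far
target is not among the 22 markings reachable within 3 steps

NO — not reachable within 3 firings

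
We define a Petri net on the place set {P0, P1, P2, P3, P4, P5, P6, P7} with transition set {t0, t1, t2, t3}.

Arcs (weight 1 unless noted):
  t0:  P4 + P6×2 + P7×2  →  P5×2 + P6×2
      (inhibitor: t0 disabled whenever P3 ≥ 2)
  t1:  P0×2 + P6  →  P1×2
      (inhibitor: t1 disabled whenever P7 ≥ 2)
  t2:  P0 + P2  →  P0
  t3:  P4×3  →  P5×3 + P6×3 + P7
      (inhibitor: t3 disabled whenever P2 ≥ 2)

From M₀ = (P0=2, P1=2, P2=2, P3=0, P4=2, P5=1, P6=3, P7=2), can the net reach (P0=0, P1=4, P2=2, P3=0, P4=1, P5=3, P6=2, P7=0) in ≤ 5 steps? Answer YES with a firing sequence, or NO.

YES — reachable via ⟨t0, t1⟩ (2 firings)

step 1: fire t0:  (P0=2, P1=2, P2=2, P3=0, P4=2, P5=1, P6=3, P7=2) → (P0=2, P1=2, P2=2, P3=0, P4=1, P5=3, P6=3, P7=0)
step 2: fire t1:  (P0=2, P1=2, P2=2, P3=0, P4=1, P5=3, P6=3, P7=0) → (P0=0, P1=4, P2=2, P3=0, P4=1, P5=3, P6=2, P7=0)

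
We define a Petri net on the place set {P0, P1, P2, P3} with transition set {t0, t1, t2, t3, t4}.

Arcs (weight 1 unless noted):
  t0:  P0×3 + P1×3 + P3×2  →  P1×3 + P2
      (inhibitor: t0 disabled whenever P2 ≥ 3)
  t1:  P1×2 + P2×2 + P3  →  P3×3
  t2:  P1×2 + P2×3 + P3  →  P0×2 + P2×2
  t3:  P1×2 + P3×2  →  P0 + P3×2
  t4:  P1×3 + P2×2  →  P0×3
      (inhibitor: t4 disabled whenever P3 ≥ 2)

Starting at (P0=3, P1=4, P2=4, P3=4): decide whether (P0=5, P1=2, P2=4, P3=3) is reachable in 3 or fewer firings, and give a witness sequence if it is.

NO — not reachable within 3 firings

depth 0: 1 marking
depth 1: 4 markings reached so far
depth 2: 10 markings reached so far
depth 3: 10 markings reached so far
(frontier empty at depth 3; search complete)
target is not among the 10 markings reachable within 3 steps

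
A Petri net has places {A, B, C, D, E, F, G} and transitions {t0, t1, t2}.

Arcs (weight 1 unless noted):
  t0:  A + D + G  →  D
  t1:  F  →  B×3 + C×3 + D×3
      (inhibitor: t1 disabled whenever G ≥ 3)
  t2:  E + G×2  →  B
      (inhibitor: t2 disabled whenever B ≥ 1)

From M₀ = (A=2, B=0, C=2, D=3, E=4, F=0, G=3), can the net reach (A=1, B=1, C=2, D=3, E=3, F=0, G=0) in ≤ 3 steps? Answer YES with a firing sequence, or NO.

YES — reachable via ⟨t0, t2⟩ (2 firings)

step 1: fire t0:  (A=2, B=0, C=2, D=3, E=4, F=0, G=3) → (A=1, B=0, C=2, D=3, E=4, F=0, G=2)
step 2: fire t2:  (A=1, B=0, C=2, D=3, E=4, F=0, G=2) → (A=1, B=1, C=2, D=3, E=3, F=0, G=0)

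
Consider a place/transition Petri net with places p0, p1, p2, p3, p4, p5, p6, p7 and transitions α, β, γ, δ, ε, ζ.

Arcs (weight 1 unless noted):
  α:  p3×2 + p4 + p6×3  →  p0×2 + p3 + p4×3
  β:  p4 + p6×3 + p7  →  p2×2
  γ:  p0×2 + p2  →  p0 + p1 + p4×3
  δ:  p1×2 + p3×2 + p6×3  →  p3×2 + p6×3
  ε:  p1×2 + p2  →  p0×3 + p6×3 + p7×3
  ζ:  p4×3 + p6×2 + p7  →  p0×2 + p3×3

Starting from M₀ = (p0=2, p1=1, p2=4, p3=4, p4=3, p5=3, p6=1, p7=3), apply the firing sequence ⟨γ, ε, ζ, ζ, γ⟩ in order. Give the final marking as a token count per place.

(p0=7, p1=1, p2=1, p3=10, p4=3, p5=3, p6=0, p7=4)

step 1: fire γ:  (p0=2, p1=1, p2=4, p3=4, p4=3, p5=3, p6=1, p7=3) → (p0=1, p1=2, p2=3, p3=4, p4=6, p5=3, p6=1, p7=3)
step 2: fire ε:  (p0=1, p1=2, p2=3, p3=4, p4=6, p5=3, p6=1, p7=3) → (p0=4, p1=0, p2=2, p3=4, p4=6, p5=3, p6=4, p7=6)
step 3: fire ζ:  (p0=4, p1=0, p2=2, p3=4, p4=6, p5=3, p6=4, p7=6) → (p0=6, p1=0, p2=2, p3=7, p4=3, p5=3, p6=2, p7=5)
step 4: fire ζ:  (p0=6, p1=0, p2=2, p3=7, p4=3, p5=3, p6=2, p7=5) → (p0=8, p1=0, p2=2, p3=10, p4=0, p5=3, p6=0, p7=4)
step 5: fire γ:  (p0=8, p1=0, p2=2, p3=10, p4=0, p5=3, p6=0, p7=4) → (p0=7, p1=1, p2=1, p3=10, p4=3, p5=3, p6=0, p7=4)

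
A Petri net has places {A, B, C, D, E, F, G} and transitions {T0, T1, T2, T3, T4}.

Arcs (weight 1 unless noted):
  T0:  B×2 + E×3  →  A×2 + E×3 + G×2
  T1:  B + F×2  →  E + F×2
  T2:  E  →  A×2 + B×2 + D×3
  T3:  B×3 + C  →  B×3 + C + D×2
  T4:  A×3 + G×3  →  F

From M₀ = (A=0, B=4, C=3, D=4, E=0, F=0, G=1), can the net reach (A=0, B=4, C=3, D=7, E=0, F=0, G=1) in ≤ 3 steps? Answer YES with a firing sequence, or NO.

NO — not reachable within 3 firings

depth 0: 1 marking
depth 1: 2 markings reached so far
depth 2: 3 markings reached so far
depth 3: 4 markings reached so far
target is not among the 4 markings reachable within 3 steps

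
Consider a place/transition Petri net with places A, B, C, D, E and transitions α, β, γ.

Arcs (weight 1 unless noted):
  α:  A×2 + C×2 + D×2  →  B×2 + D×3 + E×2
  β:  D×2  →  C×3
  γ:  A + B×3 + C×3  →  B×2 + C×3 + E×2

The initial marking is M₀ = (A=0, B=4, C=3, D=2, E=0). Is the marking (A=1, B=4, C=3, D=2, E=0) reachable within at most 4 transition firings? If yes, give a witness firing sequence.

NO — not reachable within 4 firings

depth 0: 1 marking
depth 1: 2 markings reached so far
depth 2: 2 markings reached so far
(frontier empty at depth 2; search complete)
target is not among the 2 markings reachable within 4 steps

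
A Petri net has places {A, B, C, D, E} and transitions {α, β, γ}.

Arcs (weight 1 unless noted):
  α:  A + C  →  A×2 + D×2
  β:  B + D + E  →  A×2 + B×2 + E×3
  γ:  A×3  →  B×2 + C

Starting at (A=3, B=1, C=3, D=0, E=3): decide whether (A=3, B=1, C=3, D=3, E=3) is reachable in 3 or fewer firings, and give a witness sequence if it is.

NO — not reachable within 3 firings

depth 0: 1 marking
depth 1: 3 markings reached so far
depth 2: 6 markings reached so far
depth 3: 11 markings reached so far
target is not among the 11 markings reachable within 3 steps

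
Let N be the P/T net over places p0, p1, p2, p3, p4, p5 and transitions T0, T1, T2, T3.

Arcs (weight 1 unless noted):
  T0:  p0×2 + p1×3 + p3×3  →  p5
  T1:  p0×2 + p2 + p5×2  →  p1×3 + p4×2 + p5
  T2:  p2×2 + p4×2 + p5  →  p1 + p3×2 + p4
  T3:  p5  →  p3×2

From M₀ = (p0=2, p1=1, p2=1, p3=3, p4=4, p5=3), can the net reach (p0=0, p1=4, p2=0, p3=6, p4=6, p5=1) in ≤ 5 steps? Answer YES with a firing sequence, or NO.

depth 0: 1 marking
depth 1: 3 markings reached so far
depth 2: 5 markings reached so far
depth 3: 7 markings reached so far
depth 4: 7 markings reached so far
(frontier empty at depth 4; search complete)
target is not among the 7 markings reachable within 5 steps

NO — not reachable within 5 firings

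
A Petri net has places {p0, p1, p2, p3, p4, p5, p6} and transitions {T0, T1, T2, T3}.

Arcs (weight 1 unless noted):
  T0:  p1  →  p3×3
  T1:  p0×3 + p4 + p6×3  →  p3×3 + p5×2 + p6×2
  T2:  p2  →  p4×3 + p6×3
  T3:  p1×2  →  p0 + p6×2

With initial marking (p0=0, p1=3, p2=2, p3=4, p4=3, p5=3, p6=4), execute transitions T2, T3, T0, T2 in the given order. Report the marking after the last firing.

(p0=1, p1=0, p2=0, p3=7, p4=9, p5=3, p6=12)

step 1: fire T2:  (p0=0, p1=3, p2=2, p3=4, p4=3, p5=3, p6=4) → (p0=0, p1=3, p2=1, p3=4, p4=6, p5=3, p6=7)
step 2: fire T3:  (p0=0, p1=3, p2=1, p3=4, p4=6, p5=3, p6=7) → (p0=1, p1=1, p2=1, p3=4, p4=6, p5=3, p6=9)
step 3: fire T0:  (p0=1, p1=1, p2=1, p3=4, p4=6, p5=3, p6=9) → (p0=1, p1=0, p2=1, p3=7, p4=6, p5=3, p6=9)
step 4: fire T2:  (p0=1, p1=0, p2=1, p3=7, p4=6, p5=3, p6=9) → (p0=1, p1=0, p2=0, p3=7, p4=9, p5=3, p6=12)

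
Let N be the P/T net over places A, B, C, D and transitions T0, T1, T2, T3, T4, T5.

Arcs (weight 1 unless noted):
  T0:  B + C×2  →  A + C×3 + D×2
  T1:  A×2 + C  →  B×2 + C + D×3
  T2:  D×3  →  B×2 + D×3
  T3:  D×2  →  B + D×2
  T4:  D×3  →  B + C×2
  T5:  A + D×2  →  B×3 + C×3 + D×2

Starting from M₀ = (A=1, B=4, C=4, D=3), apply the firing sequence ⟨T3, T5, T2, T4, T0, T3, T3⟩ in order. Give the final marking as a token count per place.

step 1: fire T3:  (A=1, B=4, C=4, D=3) → (A=1, B=5, C=4, D=3)
step 2: fire T5:  (A=1, B=5, C=4, D=3) → (A=0, B=8, C=7, D=3)
step 3: fire T2:  (A=0, B=8, C=7, D=3) → (A=0, B=10, C=7, D=3)
step 4: fire T4:  (A=0, B=10, C=7, D=3) → (A=0, B=11, C=9, D=0)
step 5: fire T0:  (A=0, B=11, C=9, D=0) → (A=1, B=10, C=10, D=2)
step 6: fire T3:  (A=1, B=10, C=10, D=2) → (A=1, B=11, C=10, D=2)
step 7: fire T3:  (A=1, B=11, C=10, D=2) → (A=1, B=12, C=10, D=2)

(A=1, B=12, C=10, D=2)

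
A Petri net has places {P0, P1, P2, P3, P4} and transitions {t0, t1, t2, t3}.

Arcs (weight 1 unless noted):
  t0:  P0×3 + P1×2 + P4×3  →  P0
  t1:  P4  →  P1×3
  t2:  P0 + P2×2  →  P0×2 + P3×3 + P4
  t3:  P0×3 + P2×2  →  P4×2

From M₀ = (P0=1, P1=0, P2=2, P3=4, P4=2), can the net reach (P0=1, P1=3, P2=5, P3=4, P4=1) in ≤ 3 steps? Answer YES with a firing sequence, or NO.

depth 0: 1 marking
depth 1: 3 markings reached so far
depth 2: 5 markings reached so far
depth 3: 6 markings reached so far
target is not among the 6 markings reachable within 3 steps

NO — not reachable within 3 firings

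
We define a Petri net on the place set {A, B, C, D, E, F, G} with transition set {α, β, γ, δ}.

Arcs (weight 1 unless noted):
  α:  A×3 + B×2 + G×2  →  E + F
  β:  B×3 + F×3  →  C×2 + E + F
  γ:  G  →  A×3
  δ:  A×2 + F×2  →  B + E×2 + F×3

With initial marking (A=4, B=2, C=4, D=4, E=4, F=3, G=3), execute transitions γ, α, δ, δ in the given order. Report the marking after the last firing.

step 1: fire γ:  (A=4, B=2, C=4, D=4, E=4, F=3, G=3) → (A=7, B=2, C=4, D=4, E=4, F=3, G=2)
step 2: fire α:  (A=7, B=2, C=4, D=4, E=4, F=3, G=2) → (A=4, B=0, C=4, D=4, E=5, F=4, G=0)
step 3: fire δ:  (A=4, B=0, C=4, D=4, E=5, F=4, G=0) → (A=2, B=1, C=4, D=4, E=7, F=5, G=0)
step 4: fire δ:  (A=2, B=1, C=4, D=4, E=7, F=5, G=0) → (A=0, B=2, C=4, D=4, E=9, F=6, G=0)

(A=0, B=2, C=4, D=4, E=9, F=6, G=0)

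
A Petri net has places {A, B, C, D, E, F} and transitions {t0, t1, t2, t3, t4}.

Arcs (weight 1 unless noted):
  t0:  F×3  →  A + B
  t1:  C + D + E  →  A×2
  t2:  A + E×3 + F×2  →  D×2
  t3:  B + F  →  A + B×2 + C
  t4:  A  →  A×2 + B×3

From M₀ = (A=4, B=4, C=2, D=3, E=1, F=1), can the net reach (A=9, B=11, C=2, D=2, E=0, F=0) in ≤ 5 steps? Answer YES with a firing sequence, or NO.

step 1: fire t1:  (A=4, B=4, C=2, D=3, E=1, F=1) → (A=6, B=4, C=1, D=2, E=0, F=1)
step 2: fire t3:  (A=6, B=4, C=1, D=2, E=0, F=1) → (A=7, B=5, C=2, D=2, E=0, F=0)
step 3: fire t4:  (A=7, B=5, C=2, D=2, E=0, F=0) → (A=8, B=8, C=2, D=2, E=0, F=0)
step 4: fire t4:  (A=8, B=8, C=2, D=2, E=0, F=0) → (A=9, B=11, C=2, D=2, E=0, F=0)

YES — reachable via ⟨t1, t3, t4, t4⟩ (4 firings)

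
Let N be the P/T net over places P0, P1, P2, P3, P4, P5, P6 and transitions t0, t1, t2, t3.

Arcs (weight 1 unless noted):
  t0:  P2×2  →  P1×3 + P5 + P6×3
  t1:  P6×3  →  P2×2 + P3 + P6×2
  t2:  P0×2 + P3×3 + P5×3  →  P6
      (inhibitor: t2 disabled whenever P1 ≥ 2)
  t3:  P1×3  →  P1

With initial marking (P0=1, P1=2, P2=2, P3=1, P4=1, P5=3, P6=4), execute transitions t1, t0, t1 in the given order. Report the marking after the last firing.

(P0=1, P1=5, P2=4, P3=3, P4=1, P5=4, P6=5)

step 1: fire t1:  (P0=1, P1=2, P2=2, P3=1, P4=1, P5=3, P6=4) → (P0=1, P1=2, P2=4, P3=2, P4=1, P5=3, P6=3)
step 2: fire t0:  (P0=1, P1=2, P2=4, P3=2, P4=1, P5=3, P6=3) → (P0=1, P1=5, P2=2, P3=2, P4=1, P5=4, P6=6)
step 3: fire t1:  (P0=1, P1=5, P2=2, P3=2, P4=1, P5=4, P6=6) → (P0=1, P1=5, P2=4, P3=3, P4=1, P5=4, P6=5)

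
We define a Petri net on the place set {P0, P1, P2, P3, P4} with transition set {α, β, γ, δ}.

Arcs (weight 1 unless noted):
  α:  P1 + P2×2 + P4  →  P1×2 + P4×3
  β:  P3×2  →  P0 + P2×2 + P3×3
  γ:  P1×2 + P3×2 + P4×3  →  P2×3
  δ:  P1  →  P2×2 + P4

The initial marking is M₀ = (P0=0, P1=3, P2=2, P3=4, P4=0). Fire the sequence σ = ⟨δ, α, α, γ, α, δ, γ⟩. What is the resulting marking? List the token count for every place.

step 1: fire δ:  (P0=0, P1=3, P2=2, P3=4, P4=0) → (P0=0, P1=2, P2=4, P3=4, P4=1)
step 2: fire α:  (P0=0, P1=2, P2=4, P3=4, P4=1) → (P0=0, P1=3, P2=2, P3=4, P4=3)
step 3: fire α:  (P0=0, P1=3, P2=2, P3=4, P4=3) → (P0=0, P1=4, P2=0, P3=4, P4=5)
step 4: fire γ:  (P0=0, P1=4, P2=0, P3=4, P4=5) → (P0=0, P1=2, P2=3, P3=2, P4=2)
step 5: fire α:  (P0=0, P1=2, P2=3, P3=2, P4=2) → (P0=0, P1=3, P2=1, P3=2, P4=4)
step 6: fire δ:  (P0=0, P1=3, P2=1, P3=2, P4=4) → (P0=0, P1=2, P2=3, P3=2, P4=5)
step 7: fire γ:  (P0=0, P1=2, P2=3, P3=2, P4=5) → (P0=0, P1=0, P2=6, P3=0, P4=2)

(P0=0, P1=0, P2=6, P3=0, P4=2)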